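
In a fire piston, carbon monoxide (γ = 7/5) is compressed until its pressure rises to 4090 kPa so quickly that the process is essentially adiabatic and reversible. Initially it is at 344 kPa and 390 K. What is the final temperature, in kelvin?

T₂ ≈ 791 K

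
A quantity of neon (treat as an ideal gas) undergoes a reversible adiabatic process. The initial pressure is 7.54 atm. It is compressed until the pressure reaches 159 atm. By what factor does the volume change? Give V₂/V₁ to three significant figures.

V₂/V₁ ≈ 0.161

From PV^γ = const, V₂/V₁ = (P₁/P₂)^(1/γ).
For a monatomic ideal gas γ = 5/3.
V₂/V₁ = (7.54/159)^(3/5) = 0.1605.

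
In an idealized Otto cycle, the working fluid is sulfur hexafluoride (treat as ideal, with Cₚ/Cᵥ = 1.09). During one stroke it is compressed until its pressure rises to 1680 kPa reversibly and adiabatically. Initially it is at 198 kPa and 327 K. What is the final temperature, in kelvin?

Along an adiabat T P^((1−γ)/γ) is constant, so T₂ = T₁ (P₂/P₁)^((γ−1)/γ).
T₂ = 327 × (1680/198)^(0.0826) = 390.1 K.

T₂ ≈ 390 K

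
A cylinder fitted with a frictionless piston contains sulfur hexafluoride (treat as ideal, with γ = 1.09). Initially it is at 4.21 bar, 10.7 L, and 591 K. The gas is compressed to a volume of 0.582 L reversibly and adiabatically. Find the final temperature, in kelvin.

T₂ ≈ 768 K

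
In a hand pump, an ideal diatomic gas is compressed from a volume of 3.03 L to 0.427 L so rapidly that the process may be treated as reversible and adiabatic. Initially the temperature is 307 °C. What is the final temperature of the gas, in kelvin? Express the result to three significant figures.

For a reversible adiabat TV^(γ−1) is constant, so T₂ = T₁ (V₁/V₂)^(γ−1).
For a diatomic ideal gas γ = 7/5, so γ−1 = 2/5.
T₁ = 307 °C = 580.1 K.
T₂ = 580.1 × (3.03/0.427)^(2/5) = 1270 K.

T₂ ≈ 1270 K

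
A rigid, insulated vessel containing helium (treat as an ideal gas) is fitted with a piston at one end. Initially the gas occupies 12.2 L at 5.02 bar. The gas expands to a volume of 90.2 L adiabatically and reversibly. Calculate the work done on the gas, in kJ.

W ≈ -6.77 kJ

γ = 5/3 for a monatomic ideal gas.
P₂ = P₁(V₁/V₂)^γ = 5.02×(12.2/90.2)^(5/3) = 0.1789 bar.
For a reversible adiabat, W_by_gas = (P₁V₁ − P₂V₂)/(γ−1).
W_by = (502000×0.0122 − 17890×0.0902) / (2/3) = 6766 J.
W_on_gas = −W_by = -6766 J.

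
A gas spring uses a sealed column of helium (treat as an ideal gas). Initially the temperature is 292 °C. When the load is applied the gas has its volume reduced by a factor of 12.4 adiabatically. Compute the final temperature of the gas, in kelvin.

Adiabatic: T₁V₁^(γ−1) = T₂V₂^(γ−1) ⇒ T₂ = T₁ (V₁/V₂)^(γ−1).
For a monatomic ideal gas γ = 5/3, so γ−1 = 2/3.
T₁ = 292 °C = 565.1 K.
T₂ = 565.1 × 12.4^(2/3) = 3028 K.

T₂ ≈ 3030 K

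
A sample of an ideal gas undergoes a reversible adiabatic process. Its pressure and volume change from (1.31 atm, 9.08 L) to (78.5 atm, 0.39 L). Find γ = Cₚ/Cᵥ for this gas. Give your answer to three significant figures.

γ ≈ 1.30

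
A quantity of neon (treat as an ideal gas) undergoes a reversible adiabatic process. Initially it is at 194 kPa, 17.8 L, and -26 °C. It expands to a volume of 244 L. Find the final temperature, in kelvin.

For a reversible adiabat TV^(γ−1) is constant, so T₂ = T₁ (V₁/V₂)^(γ−1).
γ = 5/3 for a monatomic ideal gas.
T₁ = -26 °C = 247.1 K.
T₂ = 247.1 × (17.8/244)^(2/3) = 43.15 K.

T₂ ≈ 43.1 K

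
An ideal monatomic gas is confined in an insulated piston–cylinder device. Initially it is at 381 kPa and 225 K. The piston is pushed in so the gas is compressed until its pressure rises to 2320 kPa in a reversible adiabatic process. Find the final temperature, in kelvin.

T₂ ≈ 463 K

Along an adiabat T P^((1−γ)/γ) is constant, so T₂ = T₁ (P₂/P₁)^((γ−1)/γ).
For a monatomic ideal gas γ = 5/3, so (γ−1)/γ = 2/5.
T₂ = 225 × (2320/381)^(2/5) = 463.5 K.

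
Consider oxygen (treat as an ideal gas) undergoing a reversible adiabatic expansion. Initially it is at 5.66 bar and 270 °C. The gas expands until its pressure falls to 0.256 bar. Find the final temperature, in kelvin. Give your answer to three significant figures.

T₂ ≈ 224 K

Along an adiabat T P^((1−γ)/γ) is constant, so T₂ = T₁ (P₂/P₁)^((γ−1)/γ).
For a diatomic ideal gas γ = 7/5, so (γ−1)/γ = 2/7.
T₁ = 270 °C = 543.1 K.
T₂ = 543.1 × (0.256/5.66)^(2/7) = 224.3 K.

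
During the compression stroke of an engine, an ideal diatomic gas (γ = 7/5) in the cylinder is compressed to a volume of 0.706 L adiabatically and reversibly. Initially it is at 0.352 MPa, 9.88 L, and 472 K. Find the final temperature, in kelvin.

Adiabatic: T₁V₁^(γ−1) = T₂V₂^(γ−1) ⇒ T₂ = T₁ (V₁/V₂)^(γ−1).
T₂ = 472 × (9.88/0.706)^(2/5) = 1356 K.

T₂ ≈ 1360 K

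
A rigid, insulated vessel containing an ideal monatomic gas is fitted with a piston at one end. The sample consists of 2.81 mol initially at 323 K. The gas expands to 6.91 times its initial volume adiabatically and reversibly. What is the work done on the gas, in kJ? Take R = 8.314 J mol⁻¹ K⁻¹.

For a reversible adiabat TV^(γ−1) is constant, so T₂ = T₁ (V₁/V₂)^(γ−1).
γ = 5/3 for a monatomic ideal gas, so γ−1 = 2/3.
T₂ = 323 × (1/6.91)^(2/3) = 89.03 K.
Q = 0, so ΔU = W_on_gas = nCᵥΔT with Cᵥ = R/(γ−1) = 12.47 J/(mol·K).
ΔU = 2.81 × 12.47 × (89.03 − 323) = -8199 J.

W ≈ -8.20 kJ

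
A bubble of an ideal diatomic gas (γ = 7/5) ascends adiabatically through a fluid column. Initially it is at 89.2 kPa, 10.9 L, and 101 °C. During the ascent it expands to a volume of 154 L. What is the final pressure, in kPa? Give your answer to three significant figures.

P₂ ≈ 2.19 kPa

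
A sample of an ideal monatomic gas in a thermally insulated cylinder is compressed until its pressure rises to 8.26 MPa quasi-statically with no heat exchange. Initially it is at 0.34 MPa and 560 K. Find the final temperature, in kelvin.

T₂ ≈ 2010 K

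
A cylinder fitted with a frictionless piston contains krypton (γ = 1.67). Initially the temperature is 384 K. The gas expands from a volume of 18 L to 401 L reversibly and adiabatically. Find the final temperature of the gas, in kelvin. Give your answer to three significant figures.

T₂ ≈ 48.0 K

For a reversible adiabat TV^(γ−1) is constant, so T₂ = T₁ (V₁/V₂)^(γ−1).
T₂ = 384 × (18/401)^(0.67) = 48 K.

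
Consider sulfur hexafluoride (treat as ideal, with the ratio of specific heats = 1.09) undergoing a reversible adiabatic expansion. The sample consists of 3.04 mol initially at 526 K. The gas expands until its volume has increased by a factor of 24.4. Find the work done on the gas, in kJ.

W ≈ -36.9 kJ

For a reversible adiabat TV^(γ−1) is constant, so T₂ = T₁ (V₁/V₂)^(γ−1).
T₂ = 526 × (1/24.4)^(0.09) = 394.6 K.
Q = 0, so ΔU = W_on_gas = nCᵥΔT with Cᵥ = R/(γ−1) = 92.38 J/(mol·K).
ΔU = 3.04 × 92.38 × (394.6 − 526) = -36910 J.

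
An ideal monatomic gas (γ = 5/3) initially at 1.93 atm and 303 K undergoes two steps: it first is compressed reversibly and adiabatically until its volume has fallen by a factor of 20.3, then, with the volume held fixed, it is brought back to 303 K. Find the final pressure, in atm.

P₃ ≈ 39.2 atm

Adiabatic step (PV^γ = const): P₂ = 1.93×20.3^(5/3) = 291.6 atm; T₂ = 303×20.3^(2/3) = 2255 K.
Isochoric: P₃ = P₂(T₃/T₂) = 291.6 × (303/2255) = 39.18 atm.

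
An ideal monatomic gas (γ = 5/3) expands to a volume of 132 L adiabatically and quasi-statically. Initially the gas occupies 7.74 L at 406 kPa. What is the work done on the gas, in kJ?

W ≈ -4.00 kJ

P₂ = P₁(V₁/V₂)^γ = 406×(7.74/132)^(5/3) = 3.593 kPa.
For a reversible adiabat, W_by_gas = (P₁V₁ − P₂V₂)/(γ−1).
W_by = (406000×0.00774 − 3593×0.132) / (2/3) = 4002 J.
W_on_gas = −W_by = -4002 J.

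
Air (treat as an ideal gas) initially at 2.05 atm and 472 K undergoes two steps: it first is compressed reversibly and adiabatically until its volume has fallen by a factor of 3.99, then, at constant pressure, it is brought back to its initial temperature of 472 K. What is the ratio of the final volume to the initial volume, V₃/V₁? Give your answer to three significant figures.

V₃/V₁ ≈ 0.144

For a diatomic ideal gas γ = 7/5.
Adiabatic step: V₂/V₁ = 0.2506; T₂ = T₁·3.99^(2/5) = 821 K.
Isobaric step: V₃/V₂ = T₃/T₂ = 472/821.
V₃/V₁ = (V₂/V₁)(V₃/V₂) = 0.2506 × (472/821) = 0.1441.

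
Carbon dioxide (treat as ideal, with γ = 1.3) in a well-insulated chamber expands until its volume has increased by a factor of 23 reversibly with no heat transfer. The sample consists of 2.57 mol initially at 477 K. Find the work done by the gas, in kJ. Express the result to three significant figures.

For a reversible adiabat TV^(γ−1) is constant, so T₂ = T₁ (V₁/V₂)^(γ−1).
T₂ = 477 × (1/23)^(0.3) = 186.2 K.
Q = 0, so ΔU = W_on_gas = nCᵥΔT with Cᵥ = R/(γ−1) = 27.71 J/(mol·K).
ΔU = 2.57 × 27.71 × (186.2 − 477) = -20710 J.
Work done by the gas = −ΔU = 20710 J.

W ≈ 20.7 kJ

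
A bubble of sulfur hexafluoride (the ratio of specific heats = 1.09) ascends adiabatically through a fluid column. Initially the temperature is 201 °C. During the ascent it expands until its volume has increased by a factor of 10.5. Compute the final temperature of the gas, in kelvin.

T₂ ≈ 384 K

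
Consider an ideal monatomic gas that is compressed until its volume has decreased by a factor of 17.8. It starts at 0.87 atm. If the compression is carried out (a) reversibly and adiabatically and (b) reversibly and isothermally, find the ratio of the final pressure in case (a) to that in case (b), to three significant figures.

P_adiabatic / P_isothermal ≈ 6.82

For a monatomic ideal gas γ = 5/3.
Isothermal: P_b = P₁(V₁/V₂) = 0.87×17.8.
Adiabatic: P_a = P₁(V₁/V₂)^γ = 0.87×17.8^(5/3).
P_a/P_b = (V₁/V₂)^(γ−1) = 17.8^(2/3) = 6.817.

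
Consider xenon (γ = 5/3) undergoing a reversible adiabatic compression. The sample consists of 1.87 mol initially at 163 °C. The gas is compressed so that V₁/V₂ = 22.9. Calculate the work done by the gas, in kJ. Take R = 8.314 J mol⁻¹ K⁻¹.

For a reversible adiabat TV^(γ−1) is constant, so T₂ = T₁ (V₁/V₂)^(γ−1).
T₁ = 163 °C = 436.1 K.
T₂ = 436.1 × 22.9^(2/3) = 3517 K.
Q = 0, so ΔU = W_on_gas = nCᵥΔT with Cᵥ = R/(γ−1) = 12.47 J/(mol·K).
ΔU = 1.87 × 12.47 × (3517 − 436.1) = 71850 J.
Work done by the gas = −ΔU = -71850 J.

W ≈ -71.9 kJ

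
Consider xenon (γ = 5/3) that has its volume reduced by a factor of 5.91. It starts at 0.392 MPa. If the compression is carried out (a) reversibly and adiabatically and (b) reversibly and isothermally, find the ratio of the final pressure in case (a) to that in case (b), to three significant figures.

Isothermal: P_b = P₁(V₁/V₂) = 0.392×5.91.
Adiabatic: P_a = P₁(V₁/V₂)^γ = 0.392×5.91^(5/3).
P_a/P_b = (V₁/V₂)^(γ−1) = 5.91^(2/3) = 3.269.

P_adiabatic / P_isothermal ≈ 3.27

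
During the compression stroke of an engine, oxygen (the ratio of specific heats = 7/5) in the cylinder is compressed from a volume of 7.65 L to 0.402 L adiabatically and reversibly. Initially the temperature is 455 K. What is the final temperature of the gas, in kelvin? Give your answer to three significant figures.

For a reversible adiabat TV^(γ−1) is constant, so T₂ = T₁ (V₁/V₂)^(γ−1).
T₂ = 455 × (7.65/0.402)^(2/5) = 1478 K.

T₂ ≈ 1480 K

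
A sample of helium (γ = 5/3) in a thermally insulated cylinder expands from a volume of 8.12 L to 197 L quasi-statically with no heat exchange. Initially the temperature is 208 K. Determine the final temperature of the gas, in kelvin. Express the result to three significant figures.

For a reversible adiabat TV^(γ−1) is constant, so T₂ = T₁ (V₁/V₂)^(γ−1).
T₂ = 208 × (8.12/197)^(2/3) = 24.82 K.

T₂ ≈ 24.8 K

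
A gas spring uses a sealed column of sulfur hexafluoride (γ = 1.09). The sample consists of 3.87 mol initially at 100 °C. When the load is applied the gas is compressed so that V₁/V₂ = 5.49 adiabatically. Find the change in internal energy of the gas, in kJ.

Adiabatic: T₁V₁^(γ−1) = T₂V₂^(γ−1) ⇒ T₂ = T₁ (V₁/V₂)^(γ−1).
T₁ = 100 °C = 373.1 K.
T₂ = 373.1 × 5.49^(0.09) = 435 K.
Q = 0, so ΔU = W_on_gas = nCᵥΔT with Cᵥ = R/(γ−1) = 92.38 J/(mol·K).
ΔU = 3.87 × 92.38 × (435 − 373.1) = 22100 J.

ΔU ≈ 22.1 kJ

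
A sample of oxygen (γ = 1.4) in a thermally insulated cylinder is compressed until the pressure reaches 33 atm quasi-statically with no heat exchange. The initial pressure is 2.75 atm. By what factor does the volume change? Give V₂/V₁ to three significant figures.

From PV^γ = const, V₂/V₁ = (P₁/P₂)^(1/γ).
V₂/V₁ = (2.75/33)^(0.714) = 0.1695.

V₂/V₁ ≈ 0.169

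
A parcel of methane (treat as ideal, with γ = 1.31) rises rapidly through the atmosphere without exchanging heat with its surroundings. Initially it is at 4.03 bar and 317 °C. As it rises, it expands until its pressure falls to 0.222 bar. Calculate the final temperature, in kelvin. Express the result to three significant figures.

T₂ ≈ 297 K

Adiabatic: T₂/T₁ = (P₂/P₁)^((γ−1)/γ).
T₁ = 317 °C = 590.1 K.
T₂ = 590.1 × (0.222/4.03)^(0.237) = 297.2 K.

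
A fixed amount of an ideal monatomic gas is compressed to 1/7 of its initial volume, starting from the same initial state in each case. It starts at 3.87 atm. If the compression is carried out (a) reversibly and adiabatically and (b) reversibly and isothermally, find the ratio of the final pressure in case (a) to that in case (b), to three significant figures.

For a monatomic ideal gas γ = 5/3.
Isothermal: P_b = P₁(V₁/V₂) = 3.87×7.
Adiabatic: P_a = P₁(V₁/V₂)^γ = 3.87×7^(5/3).
P_a/P_b = (V₁/V₂)^(γ−1) = 7^(2/3) = 3.659.

P_adiabatic / P_isothermal ≈ 3.66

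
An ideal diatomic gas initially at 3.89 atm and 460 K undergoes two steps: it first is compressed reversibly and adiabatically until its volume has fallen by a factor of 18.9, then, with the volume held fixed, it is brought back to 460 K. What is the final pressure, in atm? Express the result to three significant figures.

P₃ ≈ 73.5 atm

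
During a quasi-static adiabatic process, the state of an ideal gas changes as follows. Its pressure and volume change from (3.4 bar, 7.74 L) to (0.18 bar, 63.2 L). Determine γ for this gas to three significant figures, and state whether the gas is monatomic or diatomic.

PV^γ = const ⇒ γ = ln(P₂/P₁) / ln(V₁/V₂).
γ = ln(0.18/3.4) / ln(7.74/63.2) = 1.399.
γ ≈ 1.40 is close to 7/5, so the gas is diatomic.

γ ≈ 1.40; diatomic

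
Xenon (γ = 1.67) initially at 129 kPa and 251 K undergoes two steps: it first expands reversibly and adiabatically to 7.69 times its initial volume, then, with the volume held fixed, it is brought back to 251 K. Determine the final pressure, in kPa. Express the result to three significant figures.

Adiabatic step (PV^γ = const): P₂ = 129×(1/7.69)^(1.67) = 4.277 kPa; T₂ = 251×(1/7.69)^(0.67) = 63.99 K.
Isochoric: P₃ = P₂(T₃/T₂) = 4.277 × (251/63.99) = 16.78 kPa.

P₃ ≈ 16.8 kPa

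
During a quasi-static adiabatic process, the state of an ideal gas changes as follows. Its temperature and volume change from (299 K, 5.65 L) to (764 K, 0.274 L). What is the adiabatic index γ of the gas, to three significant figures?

TV^(γ−1) = const ⇒ γ − 1 = ln(T₂/T₁) / ln(V₁/V₂).
γ = 1 + ln(764/299) / ln(5.65/0.274) = 1.31.

γ ≈ 1.31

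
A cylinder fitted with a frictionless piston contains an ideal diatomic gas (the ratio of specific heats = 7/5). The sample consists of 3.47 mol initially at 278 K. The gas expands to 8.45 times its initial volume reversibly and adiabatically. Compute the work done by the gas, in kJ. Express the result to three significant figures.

W ≈ 11.5 kJ

Adiabatic: T₁V₁^(γ−1) = T₂V₂^(γ−1) ⇒ T₂ = T₁ (V₁/V₂)^(γ−1).
T₂ = 278 × (1/8.45)^(2/5) = 118.4 K.
Q = 0, so ΔU = W_on_gas = nCᵥΔT with Cᵥ = R/(γ−1) = 20.79 J/(mol·K).
ΔU = 3.47 × 20.79 × (118.4 − 278) = -11510 J.
Work done by the gas = −ΔU = 11510 J.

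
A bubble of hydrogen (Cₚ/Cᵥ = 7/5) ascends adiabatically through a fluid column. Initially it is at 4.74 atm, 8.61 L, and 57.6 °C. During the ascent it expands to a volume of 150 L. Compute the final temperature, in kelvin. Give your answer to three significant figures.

Adiabatic: T₁V₁^(γ−1) = T₂V₂^(γ−1) ⇒ T₂ = T₁ (V₁/V₂)^(γ−1).
T₁ = 57.6 °C = 330.8 K.
T₂ = 330.8 × (8.61/150)^(2/5) = 105.5 K.

T₂ ≈ 105 K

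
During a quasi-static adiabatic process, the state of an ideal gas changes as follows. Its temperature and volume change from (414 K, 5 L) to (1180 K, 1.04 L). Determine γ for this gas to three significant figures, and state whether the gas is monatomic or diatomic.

γ ≈ 1.67; monatomic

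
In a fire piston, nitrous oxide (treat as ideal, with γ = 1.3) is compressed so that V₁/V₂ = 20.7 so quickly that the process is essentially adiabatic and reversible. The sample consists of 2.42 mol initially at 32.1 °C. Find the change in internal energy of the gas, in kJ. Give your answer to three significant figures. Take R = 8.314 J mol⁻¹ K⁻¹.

For a reversible adiabat TV^(γ−1) is constant, so T₂ = T₁ (V₁/V₂)^(γ−1).
T₁ = 32.1 °C = 305.2 K.
T₂ = 305.2 × 20.7^(0.3) = 757.6 K.
Q = 0, so ΔU = W_on_gas = nCᵥΔT with Cᵥ = R/(γ−1) = 27.71 J/(mol·K).
ΔU = 2.42 × 27.71 × (757.6 − 305.2) = 30340 J.

ΔU ≈ 30.3 kJ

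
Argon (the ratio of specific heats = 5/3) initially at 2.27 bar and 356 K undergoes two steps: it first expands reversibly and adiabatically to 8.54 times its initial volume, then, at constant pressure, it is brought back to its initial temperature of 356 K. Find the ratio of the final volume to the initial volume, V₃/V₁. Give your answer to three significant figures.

V₃/V₁ ≈ 35.7

Adiabatic step: V₂/V₁ = 8.54; T₂ = T₁·(1/8.54)^(2/3) = 85.21 K.
Isobaric step: V₃/V₂ = T₃/T₂ = 356/85.21.
V₃/V₁ = (V₂/V₁)(V₃/V₂) = 8.54 × (356/85.21) = 35.68.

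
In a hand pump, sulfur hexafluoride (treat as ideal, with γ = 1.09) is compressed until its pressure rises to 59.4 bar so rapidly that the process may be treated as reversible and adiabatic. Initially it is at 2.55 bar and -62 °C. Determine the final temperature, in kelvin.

T₂ ≈ 274 K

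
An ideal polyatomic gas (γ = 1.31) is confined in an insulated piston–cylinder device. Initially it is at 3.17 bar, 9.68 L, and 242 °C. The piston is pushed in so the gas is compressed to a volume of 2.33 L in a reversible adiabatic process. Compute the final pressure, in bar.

P₂ ≈ 20.5 bar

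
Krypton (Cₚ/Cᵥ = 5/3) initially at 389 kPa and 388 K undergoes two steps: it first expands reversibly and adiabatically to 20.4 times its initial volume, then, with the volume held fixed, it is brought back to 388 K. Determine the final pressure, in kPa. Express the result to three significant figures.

P₃ ≈ 19.1 kPa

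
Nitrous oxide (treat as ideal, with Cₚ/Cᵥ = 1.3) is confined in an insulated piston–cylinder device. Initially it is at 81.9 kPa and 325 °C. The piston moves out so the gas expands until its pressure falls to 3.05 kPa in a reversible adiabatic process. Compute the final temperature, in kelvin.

T₂ ≈ 280 K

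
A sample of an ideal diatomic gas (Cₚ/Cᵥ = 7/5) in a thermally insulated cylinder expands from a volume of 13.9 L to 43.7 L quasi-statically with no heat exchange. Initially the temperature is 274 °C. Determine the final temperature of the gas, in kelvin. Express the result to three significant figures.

For a reversible adiabat TV^(γ−1) is constant, so T₂ = T₁ (V₁/V₂)^(γ−1).
T₁ = 274 °C = 547.1 K.
T₂ = 547.1 × (13.9/43.7)^(2/5) = 346 K.

T₂ ≈ 346 K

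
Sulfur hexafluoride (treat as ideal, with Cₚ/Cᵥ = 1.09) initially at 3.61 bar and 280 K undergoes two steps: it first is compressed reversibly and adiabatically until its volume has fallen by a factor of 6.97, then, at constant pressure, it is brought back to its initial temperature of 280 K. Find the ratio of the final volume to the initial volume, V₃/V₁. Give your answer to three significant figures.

Adiabatic step: V₂/V₁ = 0.1435; T₂ = T₁·6.97^(0.09) = 333.5 K.
Isobaric step: V₃/V₂ = T₃/T₂ = 280/333.5.
V₃/V₁ = (V₂/V₁)(V₃/V₂) = 0.1435 × (280/333.5) = 0.1205.

V₃/V₁ ≈ 0.120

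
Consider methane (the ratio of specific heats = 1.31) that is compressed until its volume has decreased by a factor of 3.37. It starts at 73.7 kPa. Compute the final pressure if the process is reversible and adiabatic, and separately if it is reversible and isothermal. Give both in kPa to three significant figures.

Isothermal: P₂ = P₁(V₁/V₂) = 73.7×3.37 = 248.4 kPa.
Adiabatic: P₂ = P₁(V₁/V₂)^γ = 73.7×3.37^(1.31) = 362 kPa.

adiabatic: 362 kPa; isothermal: 248 kPa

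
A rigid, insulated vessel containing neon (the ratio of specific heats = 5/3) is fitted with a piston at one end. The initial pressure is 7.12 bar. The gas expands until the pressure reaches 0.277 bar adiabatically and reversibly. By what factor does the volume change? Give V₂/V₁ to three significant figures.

V₂/V₁ ≈ 7.01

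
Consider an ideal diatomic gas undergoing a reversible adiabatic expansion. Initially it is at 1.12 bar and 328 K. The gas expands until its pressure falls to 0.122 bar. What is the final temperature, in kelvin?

T₂ ≈ 174 K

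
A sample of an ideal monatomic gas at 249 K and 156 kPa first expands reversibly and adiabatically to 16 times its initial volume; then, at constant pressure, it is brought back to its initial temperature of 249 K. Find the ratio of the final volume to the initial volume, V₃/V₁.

V₃/V₁ ≈ 102

For a monatomic ideal gas γ = 5/3.
Adiabatic step: V₂/V₁ = 16; T₂ = T₁·(1/16)^(2/3) = 39.22 K.
Isobaric step: V₃/V₂ = T₃/T₂ = 249/39.22.
V₃/V₁ = (V₂/V₁)(V₃/V₂) = 16 × (249/39.22) = 101.6.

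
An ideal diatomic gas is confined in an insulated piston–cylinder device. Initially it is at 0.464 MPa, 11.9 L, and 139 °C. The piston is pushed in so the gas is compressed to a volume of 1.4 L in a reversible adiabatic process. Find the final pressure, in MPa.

Since PV^γ is constant along a reversible adiabat, P₂ = P₁ (V₁/V₂)^γ.
γ = 7/5 for a diatomic ideal gas.
P₂ = 0.464 × (11.9/1.4)^(7/5) = 9.283 MPa.

P₂ ≈ 9.28 MPa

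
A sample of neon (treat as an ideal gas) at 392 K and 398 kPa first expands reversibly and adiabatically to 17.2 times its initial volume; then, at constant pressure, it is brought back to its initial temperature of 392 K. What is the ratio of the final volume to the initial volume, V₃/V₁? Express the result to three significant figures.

V₃/V₁ ≈ 115

For a monatomic ideal gas γ = 5/3.
Adiabatic step: V₂/V₁ = 17.2; T₂ = T₁·(1/17.2)^(2/3) = 58.83 K.
Isobaric step: V₃/V₂ = T₃/T₂ = 392/58.83.
V₃/V₁ = (V₂/V₁)(V₃/V₂) = 17.2 × (392/58.83) = 114.6.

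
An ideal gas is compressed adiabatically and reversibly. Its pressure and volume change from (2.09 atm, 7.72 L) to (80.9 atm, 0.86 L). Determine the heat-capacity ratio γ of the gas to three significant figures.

γ ≈ 1.67

PV^γ = const ⇒ γ = ln(P₂/P₁) / ln(V₁/V₂).
γ = ln(80.9/2.09) / ln(7.72/0.86) = 1.666.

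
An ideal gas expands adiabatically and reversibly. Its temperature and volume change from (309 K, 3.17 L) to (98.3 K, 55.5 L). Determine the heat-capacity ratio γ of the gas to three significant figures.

γ ≈ 1.40

TV^(γ−1) = const ⇒ γ − 1 = ln(T₂/T₁) / ln(V₁/V₂).
γ = 1 + ln(98.3/309) / ln(3.17/55.5) = 1.4.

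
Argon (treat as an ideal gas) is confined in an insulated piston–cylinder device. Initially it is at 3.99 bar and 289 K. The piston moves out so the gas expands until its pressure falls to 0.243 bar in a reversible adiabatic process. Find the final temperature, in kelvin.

T₂ ≈ 94.4 K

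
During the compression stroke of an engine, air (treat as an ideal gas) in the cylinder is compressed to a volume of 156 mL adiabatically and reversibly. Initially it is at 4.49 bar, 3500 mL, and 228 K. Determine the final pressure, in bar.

P₂ ≈ 350 bar

Adiabatic: P₁V₁^γ = P₂V₂^γ ⇒ P₂ = P₁ (V₁/V₂)^γ.
γ = 7/5 for a diatomic ideal gas.
P₂ = 4.49 × (3500/156)^(7/5) = 349.6 bar.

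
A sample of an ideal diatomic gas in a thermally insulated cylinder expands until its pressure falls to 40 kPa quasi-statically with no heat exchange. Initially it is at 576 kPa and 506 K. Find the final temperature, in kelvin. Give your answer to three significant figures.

T₂ ≈ 236 K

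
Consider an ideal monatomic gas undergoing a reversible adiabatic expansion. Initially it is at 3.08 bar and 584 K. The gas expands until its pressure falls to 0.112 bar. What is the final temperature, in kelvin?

T₂ ≈ 155 K

Along an adiabat T P^((1−γ)/γ) is constant, so T₂ = T₁ (P₂/P₁)^((γ−1)/γ).
For a monatomic ideal gas γ = 5/3, so (γ−1)/γ = 2/5.
T₂ = 584 × (0.112/3.08)^(2/5) = 155.1 K.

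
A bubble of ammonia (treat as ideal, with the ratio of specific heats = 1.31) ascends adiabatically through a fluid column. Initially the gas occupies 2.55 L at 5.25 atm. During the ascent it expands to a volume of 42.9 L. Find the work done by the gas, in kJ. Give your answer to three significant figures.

P₂ = P₁(V₁/V₂)^γ = 5.25×(2.55/42.9)^(1.31) = 0.1301 atm.
For a reversible adiabat, W_by_gas = (P₁V₁ − P₂V₂)/(γ−1).
W_by = (532000×0.00255 − 13180×0.0429) / (0.31) = 2552 J.

W ≈ 2.55 kJ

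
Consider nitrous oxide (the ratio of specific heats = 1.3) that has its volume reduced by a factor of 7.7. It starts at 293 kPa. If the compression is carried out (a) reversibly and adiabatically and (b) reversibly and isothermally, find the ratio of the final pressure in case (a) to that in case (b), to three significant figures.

Isothermal: P_b = P₁(V₁/V₂) = 293×7.7.
Adiabatic: P_a = P₁(V₁/V₂)^γ = 293×7.7^(1.3).
P_a/P_b = (V₁/V₂)^(γ−1) = 7.7^(0.3) = 1.845.

P_adiabatic / P_isothermal ≈ 1.84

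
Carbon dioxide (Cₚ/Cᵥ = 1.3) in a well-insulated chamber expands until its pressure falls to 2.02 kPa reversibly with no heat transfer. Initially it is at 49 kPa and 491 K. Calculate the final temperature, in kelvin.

T₂ ≈ 235 K

Adiabatic: T₂/T₁ = (P₂/P₁)^((γ−1)/γ).
T₂ = 491 × (2.02/49)^(0.231) = 235.2 K.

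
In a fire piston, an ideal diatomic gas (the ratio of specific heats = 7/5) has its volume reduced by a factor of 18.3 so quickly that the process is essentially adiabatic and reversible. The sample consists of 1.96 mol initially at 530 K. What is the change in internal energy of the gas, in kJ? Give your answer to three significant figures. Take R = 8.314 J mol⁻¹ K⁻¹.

For a reversible adiabat TV^(γ−1) is constant, so T₂ = T₁ (V₁/V₂)^(γ−1).
T₂ = 530 × 18.3^(2/5) = 1695 K.
Q = 0, so ΔU = W_on_gas = nCᵥΔT with Cᵥ = R/(γ−1) = 20.79 J/(mol·K).
ΔU = 1.96 × 20.79 × (1695 − 530) = 47470 J.

ΔU ≈ 47.5 kJ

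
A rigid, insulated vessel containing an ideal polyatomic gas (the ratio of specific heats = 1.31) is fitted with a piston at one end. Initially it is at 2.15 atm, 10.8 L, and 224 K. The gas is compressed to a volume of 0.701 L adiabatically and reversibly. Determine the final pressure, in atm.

Adiabatic: P₁V₁^γ = P₂V₂^γ ⇒ P₂ = P₁ (V₁/V₂)^γ.
P₂ = 2.15 × (10.8/0.701)^(1.31) = 77.33 atm.

P₂ ≈ 77.3 atm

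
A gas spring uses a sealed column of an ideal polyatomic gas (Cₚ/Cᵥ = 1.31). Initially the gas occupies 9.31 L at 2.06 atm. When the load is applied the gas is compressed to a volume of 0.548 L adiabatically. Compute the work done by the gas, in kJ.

P₂ = P₁(V₁/V₂)^γ = 2.06×(9.31/0.548)^(1.31) = 84.21 atm.
For a reversible adiabat, W_by_gas = (P₁V₁ − P₂V₂)/(γ−1).
W_by = (208700×0.00931 − 8.533×10^6×0.000548) / (0.31) = -8816 J.

W ≈ -8.82 kJ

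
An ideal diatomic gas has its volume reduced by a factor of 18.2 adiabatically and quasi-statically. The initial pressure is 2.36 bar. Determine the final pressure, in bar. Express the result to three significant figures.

P₂ ≈ 137 bar

Adiabatic: P₁V₁^γ = P₂V₂^γ ⇒ P₂ = P₁ (V₁/V₂)^γ.
For a diatomic ideal gas γ = 7/5.
P₂ = 2.36 × 18.2^(7/5) = 137.1 bar.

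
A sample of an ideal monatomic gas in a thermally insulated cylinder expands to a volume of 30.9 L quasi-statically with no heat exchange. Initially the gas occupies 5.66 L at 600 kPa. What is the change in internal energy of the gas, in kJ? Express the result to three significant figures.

ΔU ≈ -3.45 kJ

γ = 5/3 for a monatomic ideal gas.
P₂ = P₁(V₁/V₂)^γ = 600×(5.66/30.9)^(5/3) = 35.45 kPa.
For a reversible adiabat, W_by_gas = (P₁V₁ − P₂V₂)/(γ−1).
W_by = (600000×0.00566 − 35450×0.0309) / (2/3) = 3451 J.
Q = 0 ⇒ ΔU = −W_by = -3451 J.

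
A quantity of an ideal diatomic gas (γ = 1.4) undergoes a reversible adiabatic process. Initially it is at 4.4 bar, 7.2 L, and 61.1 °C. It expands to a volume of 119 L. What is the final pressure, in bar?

P₂ ≈ 0.0867 bar

Adiabatic: P₁V₁^γ = P₂V₂^γ ⇒ P₂ = P₁ (V₁/V₂)^γ.
P₂ = 4.4 × (7.2/119)^(1.4) = 0.08669 bar.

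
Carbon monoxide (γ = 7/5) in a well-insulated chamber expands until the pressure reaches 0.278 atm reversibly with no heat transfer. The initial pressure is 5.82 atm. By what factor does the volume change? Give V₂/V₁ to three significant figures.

V₂/V₁ ≈ 8.78

From PV^γ = const, V₂/V₁ = (P₁/P₂)^(1/γ).
V₂/V₁ = (5.82/0.278)^(5/7) = 8.78.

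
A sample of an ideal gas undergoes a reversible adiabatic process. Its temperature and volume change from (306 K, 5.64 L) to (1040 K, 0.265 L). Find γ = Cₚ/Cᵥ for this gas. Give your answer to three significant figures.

γ ≈ 1.40

TV^(γ−1) = const ⇒ γ − 1 = ln(T₂/T₁) / ln(V₁/V₂).
γ = 1 + ln(1040/306) / ln(5.64/0.265) = 1.4.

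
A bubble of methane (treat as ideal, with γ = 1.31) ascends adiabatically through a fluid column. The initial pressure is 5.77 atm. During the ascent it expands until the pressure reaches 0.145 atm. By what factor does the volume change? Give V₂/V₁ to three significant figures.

From PV^γ = const, V₂/V₁ = (P₁/P₂)^(1/γ).
V₂/V₁ = (5.77/0.145)^(0.763) = 16.64.

V₂/V₁ ≈ 16.6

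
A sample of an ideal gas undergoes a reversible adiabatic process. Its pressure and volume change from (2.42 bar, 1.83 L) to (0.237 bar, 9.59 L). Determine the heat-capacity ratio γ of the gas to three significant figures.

PV^γ = const ⇒ γ = ln(P₂/P₁) / ln(V₁/V₂).
γ = ln(0.237/2.42) / ln(1.83/9.59) = 1.403.

γ ≈ 1.40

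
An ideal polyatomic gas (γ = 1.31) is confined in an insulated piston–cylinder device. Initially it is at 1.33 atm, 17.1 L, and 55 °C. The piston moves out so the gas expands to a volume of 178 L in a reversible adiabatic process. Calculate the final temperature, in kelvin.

For a reversible adiabat TV^(γ−1) is constant, so T₂ = T₁ (V₁/V₂)^(γ−1).
T₁ = 55 °C = 328.1 K.
T₂ = 328.1 × (17.1/178)^(0.31) = 158.7 K.

T₂ ≈ 159 K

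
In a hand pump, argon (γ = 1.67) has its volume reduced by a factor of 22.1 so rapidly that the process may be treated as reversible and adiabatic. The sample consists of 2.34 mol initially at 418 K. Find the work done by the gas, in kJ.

For a reversible adiabat TV^(γ−1) is constant, so T₂ = T₁ (V₁/V₂)^(γ−1).
T₂ = 418 × 22.1^(0.67) = 3326 K.
Q = 0, so ΔU = W_on_gas = nCᵥΔT with Cᵥ = R/(γ−1) = 12.41 J/(mol·K).
ΔU = 2.34 × 12.41 × (3326 − 418) = 84440 J.
Work done by the gas = −ΔU = -84440 J.

W ≈ -84.4 kJ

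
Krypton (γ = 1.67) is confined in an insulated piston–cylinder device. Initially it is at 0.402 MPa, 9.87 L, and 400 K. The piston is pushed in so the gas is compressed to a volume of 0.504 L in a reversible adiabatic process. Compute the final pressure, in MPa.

Adiabatic: P₁V₁^γ = P₂V₂^γ ⇒ P₂ = P₁ (V₁/V₂)^γ.
P₂ = 0.402 × (9.87/0.504)^(1.67) = 57.77 MPa.

P₂ ≈ 57.8 MPa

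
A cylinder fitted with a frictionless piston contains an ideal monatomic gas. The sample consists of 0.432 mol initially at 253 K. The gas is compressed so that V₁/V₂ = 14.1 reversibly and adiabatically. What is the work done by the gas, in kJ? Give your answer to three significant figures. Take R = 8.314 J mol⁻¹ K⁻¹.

W ≈ -6.59 kJ

For a reversible adiabat TV^(γ−1) is constant, so T₂ = T₁ (V₁/V₂)^(γ−1).
γ = 5/3 for a monatomic ideal gas, so γ−1 = 2/3.
T₂ = 253 × 14.1^(2/3) = 1477 K.
Q = 0, so ΔU = W_on_gas = nCᵥΔT with Cᵥ = R/(γ−1) = 12.47 J/(mol·K).
ΔU = 0.432 × 12.47 × (1477 − 253) = 6592 J.
Work done by the gas = −ΔU = -6592 J.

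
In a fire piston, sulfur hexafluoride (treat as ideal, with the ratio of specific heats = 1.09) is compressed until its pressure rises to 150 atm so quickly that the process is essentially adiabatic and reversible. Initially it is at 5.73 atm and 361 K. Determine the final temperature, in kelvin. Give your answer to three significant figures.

Adiabatic: T₂/T₁ = (P₂/P₁)^((γ−1)/γ).
T₂ = 361 × (150/5.73)^(0.0826) = 472.7 K.

T₂ ≈ 473 K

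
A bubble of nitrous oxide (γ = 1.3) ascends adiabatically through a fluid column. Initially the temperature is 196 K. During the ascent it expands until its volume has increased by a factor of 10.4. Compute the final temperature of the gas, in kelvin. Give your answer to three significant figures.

T₂ ≈ 97.1 K

Adiabatic: T₁V₁^(γ−1) = T₂V₂^(γ−1) ⇒ T₂ = T₁ (V₁/V₂)^(γ−1).
T₂ = 196 × (1/10.4)^(0.3) = 97.08 K.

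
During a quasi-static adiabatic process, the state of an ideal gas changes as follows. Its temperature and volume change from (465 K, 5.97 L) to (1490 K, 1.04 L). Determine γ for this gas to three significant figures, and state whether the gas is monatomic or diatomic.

TV^(γ−1) = const ⇒ γ − 1 = ln(T₂/T₁) / ln(V₁/V₂).
γ = 1 + ln(1490/465) / ln(5.97/1.04) = 1.666.
γ ≈ 1.67 is close to 5/3, so the gas is monatomic.

γ ≈ 1.67; monatomic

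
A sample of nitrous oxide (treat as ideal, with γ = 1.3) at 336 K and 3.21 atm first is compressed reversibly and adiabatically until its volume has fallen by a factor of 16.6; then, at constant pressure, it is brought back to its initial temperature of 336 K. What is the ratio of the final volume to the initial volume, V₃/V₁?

Adiabatic step: V₂/V₁ = 0.06024; T₂ = T₁·16.6^(0.3) = 780.5 K.
Isobaric step: V₃/V₂ = T₃/T₂ = 336/780.5.
V₃/V₁ = (V₂/V₁)(V₃/V₂) = 0.06024 × (336/780.5) = 0.02593.

V₃/V₁ ≈ 0.0259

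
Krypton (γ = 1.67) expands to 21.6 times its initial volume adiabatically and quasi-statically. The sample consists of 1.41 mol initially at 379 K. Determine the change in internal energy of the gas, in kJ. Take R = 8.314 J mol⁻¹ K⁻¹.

ΔU ≈ -5.78 kJ

For a reversible adiabat TV^(γ−1) is constant, so T₂ = T₁ (V₁/V₂)^(γ−1).
T₂ = 379 × (1/21.6)^(0.67) = 48.37 K.
Q = 0, so ΔU = W_on_gas = nCᵥΔT with Cᵥ = R/(γ−1) = 12.41 J/(mol·K).
ΔU = 1.41 × 12.41 × (48.37 − 379) = -5785 J.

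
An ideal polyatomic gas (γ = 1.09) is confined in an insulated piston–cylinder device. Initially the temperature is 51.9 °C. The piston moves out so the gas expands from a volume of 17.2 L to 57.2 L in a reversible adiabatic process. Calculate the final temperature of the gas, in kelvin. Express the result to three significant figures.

Adiabatic: T₁V₁^(γ−1) = T₂V₂^(γ−1) ⇒ T₂ = T₁ (V₁/V₂)^(γ−1).
T₁ = 51.9 °C = 325 K.
T₂ = 325 × (17.2/57.2)^(0.09) = 291.7 K.

T₂ ≈ 292 K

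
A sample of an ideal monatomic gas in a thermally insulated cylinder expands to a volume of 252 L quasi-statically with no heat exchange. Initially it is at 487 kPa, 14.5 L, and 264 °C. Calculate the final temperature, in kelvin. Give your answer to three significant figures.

T₂ ≈ 80.1 K

Adiabatic: T₁V₁^(γ−1) = T₂V₂^(γ−1) ⇒ T₂ = T₁ (V₁/V₂)^(γ−1).
γ = 5/3 for a monatomic ideal gas.
T₁ = 264 °C = 537.1 K.
T₂ = 537.1 × (14.5/252)^(2/3) = 80.06 K.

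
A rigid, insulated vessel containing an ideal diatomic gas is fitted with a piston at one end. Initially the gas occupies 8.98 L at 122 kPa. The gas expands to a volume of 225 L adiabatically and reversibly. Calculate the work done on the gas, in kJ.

γ = 7/5 for a diatomic ideal gas.
P₂ = P₁(V₁/V₂)^γ = 122×(8.98/225)^(7/5) = 1.342 kPa.
For a reversible adiabat, W_by_gas = (P₁V₁ − P₂V₂)/(γ−1).
W_by = (122000×0.00898 − 1342×0.225) / (2/5) = 1984 J.
W_on_gas = −W_by = -1984 J.

W ≈ -1.98 kJ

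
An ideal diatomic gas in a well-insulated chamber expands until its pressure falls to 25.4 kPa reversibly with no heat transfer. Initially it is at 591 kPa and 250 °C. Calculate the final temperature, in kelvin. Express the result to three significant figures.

T₂ ≈ 213 K

Adiabatic: T₂/T₁ = (P₂/P₁)^((γ−1)/γ).
For a diatomic ideal gas γ = 7/5, so (γ−1)/γ = 2/7.
T₁ = 250 °C = 523.1 K.
T₂ = 523.1 × (25.4/591)^(2/7) = 212.9 K.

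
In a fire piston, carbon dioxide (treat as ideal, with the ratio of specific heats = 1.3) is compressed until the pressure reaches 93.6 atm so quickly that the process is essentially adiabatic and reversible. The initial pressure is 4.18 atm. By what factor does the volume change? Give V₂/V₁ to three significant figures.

From PV^γ = const, V₂/V₁ = (P₁/P₂)^(1/γ).
V₂/V₁ = (4.18/93.6)^(0.769) = 0.09151.

V₂/V₁ ≈ 0.0915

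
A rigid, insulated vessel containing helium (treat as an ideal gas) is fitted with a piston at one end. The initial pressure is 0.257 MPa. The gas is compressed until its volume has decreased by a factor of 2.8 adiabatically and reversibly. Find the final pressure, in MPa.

P₂ ≈ 1.43 MPa

Since PV^γ is constant along a reversible adiabat, P₂ = P₁ (V₁/V₂)^γ.
For a monatomic ideal gas γ = 5/3.
P₂ = 0.257 × 2.8^(5/3) = 1.43 MPa.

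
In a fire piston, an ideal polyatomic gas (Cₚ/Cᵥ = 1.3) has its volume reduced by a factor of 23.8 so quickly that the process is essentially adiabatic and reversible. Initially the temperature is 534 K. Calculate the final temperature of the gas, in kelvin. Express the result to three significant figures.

T₂ ≈ 1380 K

Adiabatic: T₁V₁^(γ−1) = T₂V₂^(γ−1) ⇒ T₂ = T₁ (V₁/V₂)^(γ−1).
T₂ = 534 × 23.8^(0.3) = 1382 K.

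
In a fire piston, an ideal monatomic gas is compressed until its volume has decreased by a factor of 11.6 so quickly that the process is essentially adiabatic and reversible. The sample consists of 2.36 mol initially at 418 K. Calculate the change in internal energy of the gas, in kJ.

Adiabatic: T₁V₁^(γ−1) = T₂V₂^(γ−1) ⇒ T₂ = T₁ (V₁/V₂)^(γ−1).
γ = 5/3 for a monatomic ideal gas, so γ−1 = 2/3.
T₂ = 418 × 11.6^(2/3) = 2142 K.
Q = 0, so ΔU = W_on_gas = nCᵥΔT with Cᵥ = R/(γ−1) = 12.47 J/(mol·K).
ΔU = 2.36 × 12.47 × (2142 − 418) = 50740 J.

ΔU ≈ 50.7 kJ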